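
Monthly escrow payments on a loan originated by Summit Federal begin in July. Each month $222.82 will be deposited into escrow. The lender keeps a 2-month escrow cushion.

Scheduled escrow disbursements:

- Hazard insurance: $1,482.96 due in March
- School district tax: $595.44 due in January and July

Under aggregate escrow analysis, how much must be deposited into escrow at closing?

Cushion = 2 × $222.82 = $445.64
Trial balance (start $0, +$222.82 each month, − disbursements):
  Jul: +$222.82 − $595.44 → -$372.62
  Aug: +$222.82 → -$149.80
  Sep: +$222.82 → $73.02
  Oct: +$222.82 → $295.84
  Nov: +$222.82 → $518.66
  Dec: +$222.82 → $741.48
  Jan: +$222.82 − $595.44 → $368.86
  Feb: +$222.82 → $591.68
  Mar: +$222.82 − $1,482.96 → -$668.46
  Apr: +$222.82 → -$445.64
  May: +$222.82 → -$222.82
  Jun: +$222.82 → $0.00
Lowest trial balance = -$668.46 (Mar)
Initial deposit = cushion − low point = $445.64 − (-$668.46) = $1,114.10

$1,114.10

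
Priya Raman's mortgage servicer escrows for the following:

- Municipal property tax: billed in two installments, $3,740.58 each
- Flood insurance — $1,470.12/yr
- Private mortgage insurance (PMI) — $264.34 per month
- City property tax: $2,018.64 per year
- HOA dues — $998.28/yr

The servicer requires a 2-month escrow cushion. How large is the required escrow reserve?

$2,523.38

Municipal property tax — $3,740.58 × 2 = $7,481.16 annually
Flood insurance — $1,470.12 annually
Private mortgage insurance (PMI) — $264.34 × 12 = $3,172.08 annually
City property tax — $2,018.64 annually
HOA dues — $998.28 annually
Annual escrow total = $7,481.16 + $1,470.12 + $3,172.08 + $2,018.64 + $998.28 = $15,140.28
Base monthly escrow = $15,140.28 / 12 = $1,261.69
Reserve = 2 × $1,261.69 = $2,523.38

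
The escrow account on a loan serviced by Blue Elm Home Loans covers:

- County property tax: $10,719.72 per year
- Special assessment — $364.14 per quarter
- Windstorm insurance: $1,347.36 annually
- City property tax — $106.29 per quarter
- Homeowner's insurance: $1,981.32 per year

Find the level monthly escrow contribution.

$1,327.51

County property tax — $10,719.72
Special assessment — $364.14 × 4 = $1,456.56
Windstorm insurance — $1,347.36
City property tax — $106.29 × 4 = $425.16
Homeowner's insurance — $1,981.32
Total annual escrow = $15,930.12
Per month = $15,930.12 / 12 = $1,327.51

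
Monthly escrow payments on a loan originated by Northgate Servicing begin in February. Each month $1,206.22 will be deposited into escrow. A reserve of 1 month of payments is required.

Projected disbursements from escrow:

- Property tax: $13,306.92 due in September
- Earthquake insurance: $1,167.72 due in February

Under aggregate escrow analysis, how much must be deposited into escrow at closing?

Cushion = 1 × $1,206.22 = $1,206.22
Trial balance (start $0, +$1,206.22 each month, − disbursements):
  Feb: +$1,206.22 − $1,167.72 → $38.50
  Mar: +$1,206.22 → $1,244.72
  Apr: +$1,206.22 → $2,450.94
  May: +$1,206.22 → $3,657.16
  Jun: +$1,206.22 → $4,863.38
  Jul: +$1,206.22 → $6,069.60
  Aug: +$1,206.22 → $7,275.82
  Sep: +$1,206.22 − $13,306.92 → -$4,824.88
  Oct: +$1,206.22 → -$3,618.66
  Nov: +$1,206.22 → -$2,412.44
  Dec: +$1,206.22 → -$1,206.22
  Jan: +$1,206.22 → $0.00
Lowest trial balance = -$4,824.88 (Sep)
Initial deposit = cushion − low point = $1,206.22 − (-$4,824.88) = $6,031.10

$6,031.10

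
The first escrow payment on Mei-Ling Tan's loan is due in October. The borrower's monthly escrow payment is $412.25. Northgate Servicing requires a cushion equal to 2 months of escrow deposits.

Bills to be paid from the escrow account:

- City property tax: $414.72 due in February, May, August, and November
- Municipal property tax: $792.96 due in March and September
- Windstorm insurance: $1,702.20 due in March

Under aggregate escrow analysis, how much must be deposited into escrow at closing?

$1,675.60

Cushion = 2 × $412.25 = $824.50
Trial balance (start $0, +$412.25 each month, − disbursements):
  Oct: +$412.25 → $412.25
  Nov: +$412.25 − $414.72 → $409.78
  Dec: +$412.25 → $822.03
  Jan: +$412.25 → $1,234.28
  Feb: +$412.25 − $414.72 → $1,231.81
  Mar: +$412.25 − $2,495.16 → -$851.10
  Apr: +$412.25 → -$438.85
  May: +$412.25 − $414.72 → -$441.32
  Jun: +$412.25 → -$29.07
  Jul: +$412.25 → $383.18
  Aug: +$412.25 − $414.72 → $380.71
  Sep: +$412.25 − $792.96 → $0.00
Lowest trial balance = -$851.10 (Mar)
Initial deposit = cushion − low point = $824.50 − (-$851.10) = $1,675.60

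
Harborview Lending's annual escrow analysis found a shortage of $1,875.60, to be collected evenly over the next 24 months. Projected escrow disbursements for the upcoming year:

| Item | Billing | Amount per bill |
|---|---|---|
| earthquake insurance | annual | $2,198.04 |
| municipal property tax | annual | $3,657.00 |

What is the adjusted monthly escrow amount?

Earthquake insurance = $2,198.04 annually
Municipal property tax = $3,657.00 annually
Yearly total = $5,855.04
Base monthly escrow = $5,855.04 ÷ 12 = $487.92
Shortage per month = $1,875.60 ÷ 24 = $78.15
Adjusted monthly = $487.92 + $78.15 = $566.07

$566.07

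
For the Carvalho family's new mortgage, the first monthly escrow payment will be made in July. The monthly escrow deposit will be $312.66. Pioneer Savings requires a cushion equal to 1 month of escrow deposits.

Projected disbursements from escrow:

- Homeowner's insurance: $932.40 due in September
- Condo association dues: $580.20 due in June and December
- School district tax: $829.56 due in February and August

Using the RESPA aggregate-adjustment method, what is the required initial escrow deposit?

$1,136.64

Cushion = 1 × $312.66 = $312.66
Trial balance (start $0, +$312.66 each month, − disbursements):
  Jul: +$312.66 → $312.66
  Aug: +$312.66 − $829.56 → -$204.24
  Sep: +$312.66 − $932.40 → -$823.98
  Oct: +$312.66 → -$511.32
  Nov: +$312.66 → -$198.66
  Dec: +$312.66 − $580.20 → -$466.20
  Jan: +$312.66 → -$153.54
  Feb: +$312.66 − $829.56 → -$670.44
  Mar: +$312.66 → -$357.78
  Apr: +$312.66 → -$45.12
  May: +$312.66 → $267.54
  Jun: +$312.66 − $580.20 → $0.00
Lowest trial balance = -$823.98 (Sep)
Initial deposit = cushion − low point = $312.66 − (-$823.98) = $1,136.64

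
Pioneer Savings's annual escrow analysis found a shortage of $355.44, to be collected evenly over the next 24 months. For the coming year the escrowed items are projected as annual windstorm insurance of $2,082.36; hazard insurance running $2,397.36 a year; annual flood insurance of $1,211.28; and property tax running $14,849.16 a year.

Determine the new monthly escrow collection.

$1,726.49

Windstorm insurance: $2,082.36 annually
Hazard insurance: $2,397.36 annually
Flood insurance: $1,211.28 annually
Property tax: $14,849.16 annually
Annual escrow total = $2,082.36 + $2,397.36 + $1,211.28 + $14,849.16 = $20,540.16
Base monthly escrow = $20,540.16 / 12 = $1,711.68
Monthly shortage recovery: $355.44 / 24 = $14.81
New monthly escrow = $1,711.68 + $14.81 = $1,726.49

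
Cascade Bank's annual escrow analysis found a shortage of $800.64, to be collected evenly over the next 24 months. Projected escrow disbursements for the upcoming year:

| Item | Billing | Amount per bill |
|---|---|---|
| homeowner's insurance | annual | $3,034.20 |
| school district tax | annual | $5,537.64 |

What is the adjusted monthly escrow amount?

$747.68

Homeowner's insurance = $3,034.20 annually
School district tax = $5,537.64 annually
Annual escrow total = $8,571.84
Monthly escrow = $8,571.84 / 12 = $714.32
Monthly shortage recovery: $800.64 ÷ 24 = $33.36
New monthly escrow = $714.32 + $33.36 = $747.68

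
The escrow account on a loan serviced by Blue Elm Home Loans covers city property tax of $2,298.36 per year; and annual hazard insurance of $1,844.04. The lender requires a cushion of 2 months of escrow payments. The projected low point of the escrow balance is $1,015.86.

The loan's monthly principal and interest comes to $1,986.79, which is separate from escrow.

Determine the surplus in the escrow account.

$325.46

City property tax = $2,298.36/yr
Hazard insurance = $1,844.04/yr
Annual escrow total = $4,142.40
Monthly = $4,142.40 ÷ 12 = $345.20
Required reserve = 2 × $345.20 = $690.40
Excess over cushion: $1,015.86 − $690.40 = $325.46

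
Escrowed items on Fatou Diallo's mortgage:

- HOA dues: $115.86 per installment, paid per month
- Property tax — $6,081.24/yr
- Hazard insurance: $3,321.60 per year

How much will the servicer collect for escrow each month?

HOA dues = $115.86 × 12 = $1,390.32 annually
Property tax = $6,081.24 annually
Hazard insurance = $3,321.60 annually
Total annual escrow = $10,793.16
Monthly escrow = $10,793.16 ÷ 12 = $899.43

$899.43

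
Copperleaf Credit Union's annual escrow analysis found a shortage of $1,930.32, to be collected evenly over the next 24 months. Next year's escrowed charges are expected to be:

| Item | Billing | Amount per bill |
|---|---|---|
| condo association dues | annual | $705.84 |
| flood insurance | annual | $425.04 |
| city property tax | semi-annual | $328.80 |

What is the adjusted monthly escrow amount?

Condo association dues: $705.84
Flood insurance: $425.04
City property tax: $328.80 × 2 = $657.60
Annual escrow total = $705.84 + $425.04 + $657.60 = $1,788.48
Per month = $1,788.48 ÷ 12 = $149.04
Monthly shortage recovery: $1,930.32 / 24 = $80.43
Adjusted monthly = $149.04 + $80.43 = $229.47

$229.47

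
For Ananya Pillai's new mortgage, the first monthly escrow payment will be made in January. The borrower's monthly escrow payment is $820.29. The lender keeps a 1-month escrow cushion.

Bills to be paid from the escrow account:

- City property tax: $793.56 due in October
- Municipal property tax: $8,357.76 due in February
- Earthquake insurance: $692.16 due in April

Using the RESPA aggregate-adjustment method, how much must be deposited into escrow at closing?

Cushion = 1 × $820.29 = $820.29
Trial balance (start $0, +$820.29 each month, − disbursements):
  Jan: +$820.29 → $820.29
  Feb: +$820.29 − $8,357.76 → -$6,717.18
  Mar: +$820.29 → -$5,896.89
  Apr: +$820.29 − $692.16 → -$5,768.76
  May: +$820.29 → -$4,948.47
  Jun: +$820.29 → -$4,128.18
  Jul: +$820.29 → -$3,307.89
  Aug: +$820.29 → -$2,487.60
  Sep: +$820.29 → -$1,667.31
  Oct: +$820.29 − $793.56 → -$1,640.58
  Nov: +$820.29 → -$820.29
  Dec: +$820.29 → $0.00
Lowest trial balance = -$6,717.18 (Feb)
Initial deposit = cushion − low point = $820.29 − (-$6,717.18) = $7,537.47

$7,537.47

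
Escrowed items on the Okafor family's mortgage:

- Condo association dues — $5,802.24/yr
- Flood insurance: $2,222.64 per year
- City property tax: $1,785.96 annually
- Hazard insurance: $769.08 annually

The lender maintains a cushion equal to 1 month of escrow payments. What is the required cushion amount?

$881.66

Condo association dues = $5,802.24 annually
Flood insurance = $2,222.64 annually
City property tax = $1,785.96 annually
Hazard insurance = $769.08 annually
Annual escrow total = $5,802.24 + $2,222.64 + $1,785.96 + $769.08 = $10,579.92
Base monthly escrow = $10,579.92 / 12 = $881.66
Reserve = 1 × $881.66 = $881.66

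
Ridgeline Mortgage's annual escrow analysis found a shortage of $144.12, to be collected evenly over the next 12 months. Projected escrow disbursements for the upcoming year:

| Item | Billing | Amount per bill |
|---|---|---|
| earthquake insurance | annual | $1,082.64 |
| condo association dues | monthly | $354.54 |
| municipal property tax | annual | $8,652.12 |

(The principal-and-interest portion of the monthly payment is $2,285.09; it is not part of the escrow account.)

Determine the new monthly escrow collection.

Earthquake insurance = $1,082.64 annually
Condo association dues = $354.54 × 12 = $4,254.48 annually
Municipal property tax = $8,652.12 annually
Yearly total = $1,082.64 + $4,254.48 + $8,652.12 = $13,989.24
Monthly = $13,989.24 / 12 = $1,165.77
Monthly shortage recovery: $144.12 / 12 = $12.01
New monthly escrow = $1,165.77 + $12.01 = $1,177.78

$1,177.78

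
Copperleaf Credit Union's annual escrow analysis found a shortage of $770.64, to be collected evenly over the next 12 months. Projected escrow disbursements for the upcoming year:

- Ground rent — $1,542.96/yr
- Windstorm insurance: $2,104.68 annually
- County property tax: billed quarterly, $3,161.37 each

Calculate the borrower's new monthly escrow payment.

Ground rent — $1,542.96 per year
Windstorm insurance — $2,104.68 per year
County property tax — $3,161.37 × 4 = $12,645.48 per year
Combined annual = $1,542.96 + $2,104.68 + $12,645.48 = $16,293.12
Monthly escrow = $16,293.12 ÷ 12 = $1,357.76
Shortage spread = $770.64 / 12 = $64.22/mo
New monthly escrow = $1,357.76 + $64.22 = $1,421.98

$1,421.98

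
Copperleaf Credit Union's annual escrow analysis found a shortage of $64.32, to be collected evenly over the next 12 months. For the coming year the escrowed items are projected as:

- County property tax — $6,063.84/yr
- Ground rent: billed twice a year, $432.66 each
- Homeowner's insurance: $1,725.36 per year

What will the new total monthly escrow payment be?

$726.57

County property tax = $6,063.84
Ground rent = $432.66 × 2 = $865.32
Homeowner's insurance = $1,725.36
Total per year = $6,063.84 + $865.32 + $1,725.36 = $8,654.52
Base monthly escrow = $8,654.52 / 12 = $721.21
Monthly shortage recovery: $64.32 / 12 = $5.36
Adjusted monthly = $721.21 + $5.36 = $726.57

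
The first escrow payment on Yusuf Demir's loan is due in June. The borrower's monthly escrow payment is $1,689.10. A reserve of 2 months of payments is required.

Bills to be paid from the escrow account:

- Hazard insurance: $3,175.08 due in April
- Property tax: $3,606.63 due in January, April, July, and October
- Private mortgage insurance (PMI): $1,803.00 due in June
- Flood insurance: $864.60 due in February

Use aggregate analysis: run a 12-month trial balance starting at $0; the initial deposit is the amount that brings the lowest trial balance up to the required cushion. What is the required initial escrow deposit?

Cushion = 2 × $1,689.10 = $3,378.20
Trial balance (start $0, +$1,689.10 each month, − disbursements):
  Jun: +$1,689.10 − $1,803.00 → -$113.90
  Jul: +$1,689.10 − $3,606.63 → -$2,031.43
  Aug: +$1,689.10 → -$342.33
  Sep: +$1,689.10 → $1,346.77
  Oct: +$1,689.10 − $3,606.63 → -$570.76
  Nov: +$1,689.10 → $1,118.34
  Dec: +$1,689.10 → $2,807.44
  Jan: +$1,689.10 − $3,606.63 → $889.91
  Feb: +$1,689.10 − $864.60 → $1,714.41
  Mar: +$1,689.10 → $3,403.51
  Apr: +$1,689.10 − $6,781.71 → -$1,689.10
  May: +$1,689.10 → $0.00
Lowest trial balance = -$2,031.43 (Jul)
Initial deposit = cushion − low point = $3,378.20 − (-$2,031.43) = $5,409.63

$5,409.63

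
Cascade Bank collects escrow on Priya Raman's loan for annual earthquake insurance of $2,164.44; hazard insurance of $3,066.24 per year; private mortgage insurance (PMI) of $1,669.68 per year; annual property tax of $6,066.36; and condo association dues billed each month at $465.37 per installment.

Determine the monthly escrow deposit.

Earthquake insurance = $2,164.44/yr
Hazard insurance = $3,066.24/yr
Private mortgage insurance (PMI) = $1,669.68/yr
Property tax = $6,066.36/yr
Condo association dues = $465.37 × 12 = $5,584.44/yr
Annual escrow total = $18,551.16
Per month = $18,551.16 ÷ 12 = $1,545.93

$1,545.93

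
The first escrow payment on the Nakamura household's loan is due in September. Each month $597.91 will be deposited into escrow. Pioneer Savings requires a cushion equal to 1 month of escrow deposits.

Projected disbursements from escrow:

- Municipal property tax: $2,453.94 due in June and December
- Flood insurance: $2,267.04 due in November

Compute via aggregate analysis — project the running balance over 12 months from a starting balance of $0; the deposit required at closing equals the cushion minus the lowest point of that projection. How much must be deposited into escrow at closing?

Cushion = 1 × $597.91 = $597.91
Trial balance (start $0, +$597.91 each month, − disbursements):
  Sep: +$597.91 → $597.91
  Oct: +$597.91 → $1,195.82
  Nov: +$597.91 − $2,267.04 → -$473.31
  Dec: +$597.91 − $2,453.94 → -$2,329.34
  Jan: +$597.91 → -$1,731.43
  Feb: +$597.91 → -$1,133.52
  Mar: +$597.91 → -$535.61
  Apr: +$597.91 → $62.30
  May: +$597.91 → $660.21
  Jun: +$597.91 − $2,453.94 → -$1,195.82
  Jul: +$597.91 → -$597.91
  Aug: +$597.91 → $0.00
Lowest trial balance = -$2,329.34 (Dec)
Initial deposit = cushion − low point = $597.91 − (-$2,329.34) = $2,927.25

$2,927.25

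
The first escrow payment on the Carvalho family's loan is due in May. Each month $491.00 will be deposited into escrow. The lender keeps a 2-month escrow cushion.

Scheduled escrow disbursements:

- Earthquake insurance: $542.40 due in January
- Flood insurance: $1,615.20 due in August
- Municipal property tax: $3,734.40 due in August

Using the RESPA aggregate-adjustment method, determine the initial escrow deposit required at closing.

$4,367.60

Cushion = 2 × $491.00 = $982.00
Trial balance (start $0, +$491.00 each month, − disbursements):
  May: +$491.00 → $491.00
  Jun: +$491.00 → $982.00
  Jul: +$491.00 → $1,473.00
  Aug: +$491.00 − $5,349.60 → -$3,385.60
  Sep: +$491.00 → -$2,894.60
  Oct: +$491.00 → -$2,403.60
  Nov: +$491.00 → -$1,912.60
  Dec: +$491.00 → -$1,421.60
  Jan: +$491.00 − $542.40 → -$1,473.00
  Feb: +$491.00 → -$982.00
  Mar: +$491.00 → -$491.00
  Apr: +$491.00 → $0.00
Lowest trial balance = -$3,385.60 (Aug)
Initial deposit = cushion − low point = $982.00 − (-$3,385.60) = $4,367.60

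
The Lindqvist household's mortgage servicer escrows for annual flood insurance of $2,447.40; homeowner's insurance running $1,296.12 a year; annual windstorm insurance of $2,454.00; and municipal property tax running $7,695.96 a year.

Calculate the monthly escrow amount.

$1,157.79

Flood insurance — $2,447.40
Homeowner's insurance — $1,296.12
Windstorm insurance — $2,454.00
Municipal property tax — $7,695.96
Combined annual = $2,447.40 + $1,296.12 + $2,454.00 + $7,695.96 = $13,893.48
Monthly escrow = $13,893.48 ÷ 12 = $1,157.79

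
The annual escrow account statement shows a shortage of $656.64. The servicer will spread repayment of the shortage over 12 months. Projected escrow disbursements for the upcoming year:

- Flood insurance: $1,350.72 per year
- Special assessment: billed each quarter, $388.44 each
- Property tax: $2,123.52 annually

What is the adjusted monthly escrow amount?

Flood insurance: $1,350.72 per year
Special assessment: $388.44 × 4 = $1,553.76 per year
Property tax: $2,123.52 per year
Annual escrow total = $1,350.72 + $1,553.76 + $2,123.52 = $5,028.00
Per month = $5,028.00 / 12 = $419.00
Shortage spread = $656.64 / 12 = $54.72/mo
Adjusted monthly = $419.00 + $54.72 = $473.72

$473.72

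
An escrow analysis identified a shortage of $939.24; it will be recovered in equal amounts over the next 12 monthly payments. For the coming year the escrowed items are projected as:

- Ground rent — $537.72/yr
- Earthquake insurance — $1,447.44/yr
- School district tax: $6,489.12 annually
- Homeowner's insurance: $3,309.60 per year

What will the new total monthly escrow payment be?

$1,060.26

Ground rent — $537.72 per year
Earthquake insurance — $1,447.44 per year
School district tax — $6,489.12 per year
Homeowner's insurance — $3,309.60 per year
Annual escrow total = $11,783.88
Base monthly escrow = $11,783.88 / 12 = $981.99
Shortage per month = $939.24 / 12 = $78.27
Adjusted monthly = $981.99 + $78.27 = $1,060.26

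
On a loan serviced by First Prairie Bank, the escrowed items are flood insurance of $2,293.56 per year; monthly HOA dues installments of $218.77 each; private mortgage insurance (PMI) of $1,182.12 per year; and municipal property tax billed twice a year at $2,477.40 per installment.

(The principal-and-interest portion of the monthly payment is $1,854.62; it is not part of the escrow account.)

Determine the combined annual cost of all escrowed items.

Flood insurance: $2,293.56 per year
HOA dues: $218.77 × 12 = $2,625.24 per year
Private mortgage insurance (PMI): $1,182.12 per year
Municipal property tax: $2,477.40 × 2 = $4,954.80 per year
Annual escrow total = $2,293.56 + $2,625.24 + $1,182.12 + $4,954.80 = $11,055.72

$11,055.72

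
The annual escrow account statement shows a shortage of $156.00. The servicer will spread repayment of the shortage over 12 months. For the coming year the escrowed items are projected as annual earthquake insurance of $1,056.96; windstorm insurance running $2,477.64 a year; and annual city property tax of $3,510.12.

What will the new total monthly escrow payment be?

$600.06

Earthquake insurance = $1,056.96/yr
Windstorm insurance = $2,477.64/yr
City property tax = $3,510.12/yr
Annual escrow total = $1,056.96 + $2,477.64 + $3,510.12 = $7,044.72
Base monthly escrow = $7,044.72 / 12 = $587.06
Shortage spread = $156.00 ÷ 12 = $13.00/mo
New monthly escrow = $587.06 + $13.00 = $600.06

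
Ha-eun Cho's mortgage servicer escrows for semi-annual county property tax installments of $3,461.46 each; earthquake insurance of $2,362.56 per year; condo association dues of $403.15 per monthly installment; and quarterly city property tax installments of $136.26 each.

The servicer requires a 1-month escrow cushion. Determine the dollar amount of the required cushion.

$1,222.36

County property tax — $3,461.46 × 2 = $6,922.92
Earthquake insurance — $2,362.56
Condo association dues — $403.15 × 12 = $4,837.80
City property tax — $136.26 × 4 = $545.04
Annual escrow total = $6,922.92 + $2,362.56 + $4,837.80 + $545.04 = $14,668.32
Per month = $14,668.32 / 12 = $1,222.36
Required cushion = 1 × $1,222.36 = $1,222.36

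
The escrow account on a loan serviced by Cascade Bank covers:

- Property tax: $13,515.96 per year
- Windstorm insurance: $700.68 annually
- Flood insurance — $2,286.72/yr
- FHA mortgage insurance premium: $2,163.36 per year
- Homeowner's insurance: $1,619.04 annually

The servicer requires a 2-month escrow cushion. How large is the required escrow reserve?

Property tax — $13,515.96/yr
Windstorm insurance — $700.68/yr
Flood insurance — $2,286.72/yr
FHA mortgage insurance premium — $2,163.36/yr
Homeowner's insurance — $1,619.04/yr
Combined annual = $13,515.96 + $700.68 + $2,286.72 + $2,163.36 + $1,619.04 = $20,285.76
Monthly escrow = $20,285.76 ÷ 12 = $1,690.48
Required cushion = 2 × $1,690.48 = $3,380.96

$3,380.96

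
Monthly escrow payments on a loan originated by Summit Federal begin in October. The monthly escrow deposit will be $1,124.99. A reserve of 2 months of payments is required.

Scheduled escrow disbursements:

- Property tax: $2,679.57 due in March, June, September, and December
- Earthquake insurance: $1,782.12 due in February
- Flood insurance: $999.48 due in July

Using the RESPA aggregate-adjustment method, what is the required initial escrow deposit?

Cushion = 2 × $1,124.99 = $2,249.98
Trial balance (start $0, +$1,124.99 each month, − disbursements):
  Oct: +$1,124.99 → $1,124.99
  Nov: +$1,124.99 → $2,249.98
  Dec: +$1,124.99 − $2,679.57 → $695.40
  Jan: +$1,124.99 → $1,820.39
  Feb: +$1,124.99 − $1,782.12 → $1,163.26
  Mar: +$1,124.99 − $2,679.57 → -$391.32
  Apr: +$1,124.99 → $733.67
  May: +$1,124.99 → $1,858.66
  Jun: +$1,124.99 − $2,679.57 → $304.08
  Jul: +$1,124.99 − $999.48 → $429.59
  Aug: +$1,124.99 → $1,554.58
  Sep: +$1,124.99 − $2,679.57 → $0.00
Lowest trial balance = -$391.32 (Mar)
Initial deposit = cushion − low point = $2,249.98 − (-$391.32) = $2,641.30

$2,641.30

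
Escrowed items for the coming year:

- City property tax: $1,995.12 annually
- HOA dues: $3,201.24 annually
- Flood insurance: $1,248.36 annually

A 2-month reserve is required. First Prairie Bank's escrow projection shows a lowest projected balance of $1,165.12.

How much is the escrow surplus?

City property tax: $1,995.12
HOA dues: $3,201.24
Flood insurance: $1,248.36
Total per year = $1,995.12 + $3,201.24 + $1,248.36 = $6,444.72
Per month = $6,444.72 ÷ 12 = $537.06
Required cushion = 2 × $537.06 = $1,074.12
Excess over cushion: $1,165.12 − $1,074.12 = $91.00

$91.00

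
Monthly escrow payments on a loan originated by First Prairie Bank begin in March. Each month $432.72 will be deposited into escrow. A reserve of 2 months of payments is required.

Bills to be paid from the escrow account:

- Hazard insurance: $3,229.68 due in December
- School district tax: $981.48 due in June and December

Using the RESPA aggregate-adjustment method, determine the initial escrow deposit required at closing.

Cushion = 2 × $432.72 = $865.44
Trial balance (start $0, +$432.72 each month, − disbursements):
  Mar: +$432.72 → $432.72
  Apr: +$432.72 → $865.44
  May: +$432.72 → $1,298.16
  Jun: +$432.72 − $981.48 → $749.40
  Jul: +$432.72 → $1,182.12
  Aug: +$432.72 → $1,614.84
  Sep: +$432.72 → $2,047.56
  Oct: +$432.72 → $2,480.28
  Nov: +$432.72 → $2,913.00
  Dec: +$432.72 − $4,211.16 → -$865.44
  Jan: +$432.72 → -$432.72
  Feb: +$432.72 → $0.00
Lowest trial balance = -$865.44 (Dec)
Initial deposit = cushion − low point = $865.44 − (-$865.44) = $1,730.88

$1,730.88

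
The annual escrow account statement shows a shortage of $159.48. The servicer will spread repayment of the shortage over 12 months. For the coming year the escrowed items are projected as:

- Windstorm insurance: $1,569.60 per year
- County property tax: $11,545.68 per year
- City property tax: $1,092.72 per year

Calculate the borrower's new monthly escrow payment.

$1,197.29

Windstorm insurance: $1,569.60/yr
County property tax: $11,545.68/yr
City property tax: $1,092.72/yr
Combined annual = $1,569.60 + $11,545.68 + $1,092.72 = $14,208.00
Monthly escrow = $14,208.00 ÷ 12 = $1,184.00
Shortage spread = $159.48 ÷ 12 = $13.29/mo
New monthly escrow = $1,184.00 + $13.29 = $1,197.29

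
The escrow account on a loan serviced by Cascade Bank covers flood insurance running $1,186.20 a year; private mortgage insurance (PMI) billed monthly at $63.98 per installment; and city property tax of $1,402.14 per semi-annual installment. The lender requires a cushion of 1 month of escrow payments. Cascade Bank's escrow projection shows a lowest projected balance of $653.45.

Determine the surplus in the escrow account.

$256.93

Flood insurance — $1,186.20 annually
Private mortgage insurance (PMI) — $63.98 × 12 = $767.76 annually
City property tax — $1,402.14 × 2 = $2,804.28 annually
Yearly total = $1,186.20 + $767.76 + $2,804.28 = $4,758.24
Per month = $4,758.24 ÷ 12 = $396.52
Required reserve = 1 × $396.52 = $396.52
Surplus = $653.45 − $396.52 = $256.93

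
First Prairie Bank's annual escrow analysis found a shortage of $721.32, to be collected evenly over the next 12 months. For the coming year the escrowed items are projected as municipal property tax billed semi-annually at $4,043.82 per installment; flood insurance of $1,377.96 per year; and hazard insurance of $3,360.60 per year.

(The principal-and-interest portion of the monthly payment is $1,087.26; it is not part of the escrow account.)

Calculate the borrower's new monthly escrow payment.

Municipal property tax: $4,043.82 × 2 = $8,087.64 annually
Flood insurance: $1,377.96 annually
Hazard insurance: $3,360.60 annually
Combined annual = $12,826.20
Monthly escrow = $12,826.20 / 12 = $1,068.85
Shortage per month = $721.32 ÷ 12 = $60.11
New monthly escrow = $1,068.85 + $60.11 = $1,128.96

$1,128.96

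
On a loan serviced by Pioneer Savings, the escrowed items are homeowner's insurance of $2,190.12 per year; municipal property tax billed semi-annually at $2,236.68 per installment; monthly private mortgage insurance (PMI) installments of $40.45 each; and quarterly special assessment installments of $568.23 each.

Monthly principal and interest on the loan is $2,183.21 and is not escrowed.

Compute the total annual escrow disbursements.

Homeowner's insurance: $2,190.12 per year
Municipal property tax: $2,236.68 × 2 = $4,473.36 per year
Private mortgage insurance (PMI): $40.45 × 12 = $485.40 per year
Special assessment: $568.23 × 4 = $2,272.92 per year
Annual escrow total = $2,190.12 + $4,473.36 + $485.40 + $2,272.92 = $9,421.80

$9,421.80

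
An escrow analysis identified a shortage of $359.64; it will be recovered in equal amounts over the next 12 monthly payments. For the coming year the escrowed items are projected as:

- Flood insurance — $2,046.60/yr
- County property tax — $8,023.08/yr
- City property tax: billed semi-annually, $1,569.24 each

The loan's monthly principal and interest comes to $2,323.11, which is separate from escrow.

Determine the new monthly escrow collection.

$1,130.65

Flood insurance — $2,046.60
County property tax — $8,023.08
City property tax — $1,569.24 × 2 = $3,138.48
Total per year = $13,208.16
Base monthly escrow = $13,208.16 / 12 = $1,100.68
Monthly shortage recovery: $359.64 / 12 = $29.97
Adjusted monthly = $1,100.68 + $29.97 = $1,130.65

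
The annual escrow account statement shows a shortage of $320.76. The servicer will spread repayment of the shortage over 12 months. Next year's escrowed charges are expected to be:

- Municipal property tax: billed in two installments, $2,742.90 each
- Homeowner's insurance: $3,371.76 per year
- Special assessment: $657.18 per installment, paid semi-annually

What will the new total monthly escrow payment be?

Municipal property tax: $2,742.90 × 2 = $5,485.80/yr
Homeowner's insurance: $3,371.76/yr
Special assessment: $657.18 × 2 = $1,314.36/yr
Combined annual = $5,485.80 + $3,371.76 + $1,314.36 = $10,171.92
Base monthly escrow = $10,171.92 ÷ 12 = $847.66
Shortage per month = $320.76 / 12 = $26.73
New monthly escrow = $847.66 + $26.73 = $874.39

$874.39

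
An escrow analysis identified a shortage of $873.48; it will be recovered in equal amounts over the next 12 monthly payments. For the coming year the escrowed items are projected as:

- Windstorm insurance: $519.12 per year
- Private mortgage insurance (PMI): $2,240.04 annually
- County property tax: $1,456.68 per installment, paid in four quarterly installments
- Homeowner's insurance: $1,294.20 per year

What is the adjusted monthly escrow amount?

Windstorm insurance: $519.12
Private mortgage insurance (PMI): $2,240.04
County property tax: $1,456.68 × 4 = $5,826.72
Homeowner's insurance: $1,294.20
Yearly total = $9,880.08
Monthly = $9,880.08 ÷ 12 = $823.34
Monthly shortage recovery: $873.48 ÷ 12 = $72.79
Adjusted monthly = $823.34 + $72.79 = $896.13

$896.13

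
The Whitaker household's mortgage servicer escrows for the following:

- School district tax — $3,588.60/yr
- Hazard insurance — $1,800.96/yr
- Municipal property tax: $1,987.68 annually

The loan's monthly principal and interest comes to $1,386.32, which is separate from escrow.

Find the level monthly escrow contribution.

$614.77

School district tax = $3,588.60
Hazard insurance = $1,800.96
Municipal property tax = $1,987.68
Total annual escrow = $3,588.60 + $1,800.96 + $1,987.68 = $7,377.24
Monthly escrow = $7,377.24 ÷ 12 = $614.77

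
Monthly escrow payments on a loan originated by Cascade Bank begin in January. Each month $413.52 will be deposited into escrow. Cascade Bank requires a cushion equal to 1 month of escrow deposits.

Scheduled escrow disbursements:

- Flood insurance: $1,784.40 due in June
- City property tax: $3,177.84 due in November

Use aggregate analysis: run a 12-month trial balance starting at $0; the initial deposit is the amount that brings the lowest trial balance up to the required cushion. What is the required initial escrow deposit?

$827.04

Cushion = 1 × $413.52 = $413.52
Trial balance (start $0, +$413.52 each month, − disbursements):
  Jan: +$413.52 → $413.52
  Feb: +$413.52 → $827.04
  Mar: +$413.52 → $1,240.56
  Apr: +$413.52 → $1,654.08
  May: +$413.52 → $2,067.60
  Jun: +$413.52 − $1,784.40 → $696.72
  Jul: +$413.52 → $1,110.24
  Aug: +$413.52 → $1,523.76
  Sep: +$413.52 → $1,937.28
  Oct: +$413.52 → $2,350.80
  Nov: +$413.52 − $3,177.84 → -$413.52
  Dec: +$413.52 → $0.00
Lowest trial balance = -$413.52 (Nov)
Initial deposit = cushion − low point = $413.52 − (-$413.52) = $827.04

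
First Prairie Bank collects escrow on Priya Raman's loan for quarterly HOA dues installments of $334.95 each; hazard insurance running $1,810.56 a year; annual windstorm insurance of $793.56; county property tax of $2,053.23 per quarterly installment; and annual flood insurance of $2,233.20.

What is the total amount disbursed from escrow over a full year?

$14,390.04

HOA dues = $334.95 × 4 = $1,339.80
Hazard insurance = $1,810.56
Windstorm insurance = $793.56
County property tax = $2,053.23 × 4 = $8,212.92
Flood insurance = $2,233.20
Total annual escrow = $14,390.04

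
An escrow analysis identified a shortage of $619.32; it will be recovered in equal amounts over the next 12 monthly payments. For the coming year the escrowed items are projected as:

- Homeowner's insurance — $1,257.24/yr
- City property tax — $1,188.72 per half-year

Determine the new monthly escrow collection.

Homeowner's insurance = $1,257.24
City property tax = $1,188.72 × 2 = $2,377.44
Total per year = $3,634.68
Monthly = $3,634.68 ÷ 12 = $302.89
Shortage spread = $619.32 ÷ 12 = $51.61/mo
Adjusted monthly = $302.89 + $51.61 = $354.50

$354.50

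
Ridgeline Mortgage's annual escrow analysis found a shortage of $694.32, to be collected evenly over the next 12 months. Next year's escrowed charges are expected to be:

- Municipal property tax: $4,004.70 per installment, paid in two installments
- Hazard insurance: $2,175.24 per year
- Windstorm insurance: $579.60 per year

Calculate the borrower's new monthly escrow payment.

Municipal property tax: $4,004.70 × 2 = $8,009.40/yr
Hazard insurance: $2,175.24/yr
Windstorm insurance: $579.60/yr
Yearly total = $8,009.40 + $2,175.24 + $579.60 = $10,764.24
Base monthly escrow = $10,764.24 ÷ 12 = $897.02
Monthly shortage recovery: $694.32 / 12 = $57.86
Adjusted monthly = $897.02 + $57.86 = $954.88

$954.88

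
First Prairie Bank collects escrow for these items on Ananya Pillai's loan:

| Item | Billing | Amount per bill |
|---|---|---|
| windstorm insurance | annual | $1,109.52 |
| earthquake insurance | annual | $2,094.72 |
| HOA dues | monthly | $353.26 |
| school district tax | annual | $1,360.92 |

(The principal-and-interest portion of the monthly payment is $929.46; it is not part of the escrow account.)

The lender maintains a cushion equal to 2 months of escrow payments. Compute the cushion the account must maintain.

$1,467.38

Windstorm insurance = $1,109.52 annually
Earthquake insurance = $2,094.72 annually
HOA dues = $353.26 × 12 = $4,239.12 annually
School district tax = $1,360.92 annually
Annual escrow total = $1,109.52 + $2,094.72 + $4,239.12 + $1,360.92 = $8,804.28
Monthly = $8,804.28 ÷ 12 = $733.69
Cushion = 2 × $733.69 = $1,467.38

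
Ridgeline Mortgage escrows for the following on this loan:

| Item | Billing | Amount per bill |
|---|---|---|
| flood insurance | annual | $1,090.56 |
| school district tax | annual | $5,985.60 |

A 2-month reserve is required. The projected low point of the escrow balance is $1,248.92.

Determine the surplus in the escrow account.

Flood insurance = $1,090.56
School district tax = $5,985.60
Yearly total = $1,090.56 + $5,985.60 = $7,076.16
Monthly escrow = $7,076.16 / 12 = $589.68
Required reserve = 2 × $589.68 = $1,179.36
Excess over cushion: $1,248.92 − $1,179.36 = $69.56

$69.56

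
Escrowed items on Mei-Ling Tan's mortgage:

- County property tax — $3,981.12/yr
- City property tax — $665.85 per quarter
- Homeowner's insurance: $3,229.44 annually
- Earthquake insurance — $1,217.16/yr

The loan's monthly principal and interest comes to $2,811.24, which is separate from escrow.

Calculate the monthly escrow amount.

$924.26

County property tax — $3,981.12 annually
City property tax — $665.85 × 4 = $2,663.40 annually
Homeowner's insurance — $3,229.44 annually
Earthquake insurance — $1,217.16 annually
Total annual escrow = $3,981.12 + $2,663.40 + $3,229.44 + $1,217.16 = $11,091.12
Base monthly escrow = $11,091.12 ÷ 12 = $924.26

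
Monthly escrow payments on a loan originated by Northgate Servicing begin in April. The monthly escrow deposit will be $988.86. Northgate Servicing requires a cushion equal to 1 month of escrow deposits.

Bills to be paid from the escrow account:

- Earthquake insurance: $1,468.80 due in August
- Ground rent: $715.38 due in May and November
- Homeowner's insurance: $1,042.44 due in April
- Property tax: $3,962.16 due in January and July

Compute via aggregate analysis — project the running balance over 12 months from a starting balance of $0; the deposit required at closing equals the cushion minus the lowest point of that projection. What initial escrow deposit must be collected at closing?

Cushion = 1 × $988.86 = $988.86
Trial balance (start $0, +$988.86 each month, − disbursements):
  Apr: +$988.86 − $1,042.44 → -$53.58
  May: +$988.86 − $715.38 → $219.90
  Jun: +$988.86 → $1,208.76
  Jul: +$988.86 − $3,962.16 → -$1,764.54
  Aug: +$988.86 − $1,468.80 → -$2,244.48
  Sep: +$988.86 → -$1,255.62
  Oct: +$988.86 → -$266.76
  Nov: +$988.86 − $715.38 → $6.72
  Dec: +$988.86 → $995.58
  Jan: +$988.86 − $3,962.16 → -$1,977.72
  Feb: +$988.86 → -$988.86
  Mar: +$988.86 → $0.00
Lowest trial balance = -$2,244.48 (Aug)
Initial deposit = cushion − low point = $988.86 − (-$2,244.48) = $3,233.34

$3,233.34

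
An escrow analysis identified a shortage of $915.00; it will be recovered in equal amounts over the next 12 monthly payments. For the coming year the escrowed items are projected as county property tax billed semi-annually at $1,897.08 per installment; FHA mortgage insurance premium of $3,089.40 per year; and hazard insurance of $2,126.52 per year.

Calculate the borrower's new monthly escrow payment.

$827.09

County property tax: $1,897.08 × 2 = $3,794.16 per year
FHA mortgage insurance premium: $3,089.40 per year
Hazard insurance: $2,126.52 per year
Total annual escrow = $3,794.16 + $3,089.40 + $2,126.52 = $9,010.08
Per month = $9,010.08 ÷ 12 = $750.84
Monthly shortage recovery: $915.00 / 12 = $76.25
Adjusted monthly = $750.84 + $76.25 = $827.09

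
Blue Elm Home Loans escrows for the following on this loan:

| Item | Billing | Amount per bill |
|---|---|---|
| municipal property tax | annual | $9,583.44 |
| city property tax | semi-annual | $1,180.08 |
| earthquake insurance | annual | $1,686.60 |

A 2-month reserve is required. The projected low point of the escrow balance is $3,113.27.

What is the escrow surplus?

Municipal property tax: $9,583.44 per year
City property tax: $1,180.08 × 2 = $2,360.16 per year
Earthquake insurance: $1,686.60 per year
Total annual escrow = $9,583.44 + $2,360.16 + $1,686.60 = $13,630.20
Monthly = $13,630.20 / 12 = $1,135.85
Required reserve = 2 × $1,135.85 = $2,271.70
Excess over cushion: $3,113.27 − $2,271.70 = $841.57

$841.57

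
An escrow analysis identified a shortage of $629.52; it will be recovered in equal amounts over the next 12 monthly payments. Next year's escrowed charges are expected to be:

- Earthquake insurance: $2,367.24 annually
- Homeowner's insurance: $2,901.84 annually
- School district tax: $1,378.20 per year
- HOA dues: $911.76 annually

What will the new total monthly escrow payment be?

Earthquake insurance: $2,367.24 annually
Homeowner's insurance: $2,901.84 annually
School district tax: $1,378.20 annually
HOA dues: $911.76 annually
Yearly total = $2,367.24 + $2,901.84 + $1,378.20 + $911.76 = $7,559.04
Base monthly escrow = $7,559.04 / 12 = $629.92
Shortage per month = $629.52 / 12 = $52.46
New monthly escrow = $629.92 + $52.46 = $682.38

$682.38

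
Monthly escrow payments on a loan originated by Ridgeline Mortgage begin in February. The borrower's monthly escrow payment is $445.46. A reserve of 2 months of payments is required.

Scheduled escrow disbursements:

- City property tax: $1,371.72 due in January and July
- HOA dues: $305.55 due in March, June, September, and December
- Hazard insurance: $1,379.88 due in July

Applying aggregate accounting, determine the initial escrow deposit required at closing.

Cushion = 2 × $445.46 = $890.92
Trial balance (start $0, +$445.46 each month, − disbursements):
  Feb: +$445.46 → $445.46
  Mar: +$445.46 − $305.55 → $585.37
  Apr: +$445.46 → $1,030.83
  May: +$445.46 → $1,476.29
  Jun: +$445.46 − $305.55 → $1,616.20
  Jul: +$445.46 − $2,751.60 → -$689.94
  Aug: +$445.46 → -$244.48
  Sep: +$445.46 − $305.55 → -$104.57
  Oct: +$445.46 → $340.89
  Nov: +$445.46 → $786.35
  Dec: +$445.46 − $305.55 → $926.26
  Jan: +$445.46 − $1,371.72 → $0.00
Lowest trial balance = -$689.94 (Jul)
Initial deposit = cushion − low point = $890.92 − (-$689.94) = $1,580.86

$1,580.86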